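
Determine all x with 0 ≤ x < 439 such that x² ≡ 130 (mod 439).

215, 224

Since 439 ≡ 3 (mod 4), a square root of 130 is 130^((439+1)/4) = 130^110 mod 439.
Repeated squaring: 130^2≡218, 130^4≡112, 130^8≡252, 130^16≡288, 130^32≡412, 130^64≡290 (mod 439).
130^110 = 130^(64+32+8+4+2) ≡ 224 (mod 439).
Check: 224² = 50176 ≡ 130 (mod 439). The two roots are 215 and 224.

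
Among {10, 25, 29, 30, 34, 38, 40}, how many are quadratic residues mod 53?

(10/53) = +1 → QR.
(25/53) = +1 → QR.
(29/53) = +1 → QR.
(30/53) = -1 → non-residue.
(34/53) = -1 → non-residue.
(38/53) = +1 → QR.
(40/53) = +1 → QR.
Total quadratic residues among the 7: 5.

5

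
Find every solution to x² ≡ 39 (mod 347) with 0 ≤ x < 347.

Since 347 ≡ 3 (mod 4), a square root of 39 is 39^((347+1)/4) = 39^87 mod 347.
Repeated squaring: 39^2≡133, 39^4≡339, 39^8≡64, 39^16≡279, 39^32≡113, 39^64≡277 (mod 347).
39^87 = 39^(64+16+4+2+1) ≡ 115 (mod 347).
Check: 115² = 13225 ≡ 39 (mod 347). The two roots are 115 and 232.

115, 232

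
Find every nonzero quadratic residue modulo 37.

Square k = 1,…,18 (k and 37−k give the same square):
1²=1, 2²=4, 3²=9, 4²=16, 5²=25, 6²=36, 7²≡12, 8²≡27, 9²≡7, 10²≡26, 11²≡10, 12²≡33, 13²≡21, 14²≡11, 15²≡3, 16²≡34, 17²≡30, 18²≡28 (mod 37).
So the quadratic residues mod 37 are {1, 3, 4, 7, 9, 10, 11, 12, 16, 21, 25, 26, 27, 28, 30, 33, 34, 36}.

1, 3, 4, 7, 9, 10, 11, 12, 16, 21, 25, 26, 27, 28, 30, 33, 34, 36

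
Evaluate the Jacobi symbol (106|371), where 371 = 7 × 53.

Pull out 2: since 371 ≡ 3 (mod 8), (2/371) = -1.
Reciprocity: 53 ≡ 1 and 371 ≡ 3 (mod 4), so (53/371) = +(371/53).
Reduce top mod 53: now compute (0/53).
Top reduces to 0: gcd > 1, so the symbol is 0.

0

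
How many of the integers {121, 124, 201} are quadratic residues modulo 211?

2

(121/211) = +1 → QR.
(124/211) = -1 → non-residue.
(201/211) = +1 → QR.
Total quadratic residues among the 3: 2.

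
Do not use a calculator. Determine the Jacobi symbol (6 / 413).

1

Pull out 2: since 413 ≡ 5 (mod 8), (2/413) = -1.
Reciprocity: 3 ≡ 3 and 413 ≡ 1 (mod 4), so (3/413) = +(413/3).
Reduce top mod 3: now compute (2/3).
Pull out 2: since 3 ≡ 3 (mod 8), (2/3) = -1.
Reached (1/3) = 1. Collecting the sign flips along the way, the symbol is +1.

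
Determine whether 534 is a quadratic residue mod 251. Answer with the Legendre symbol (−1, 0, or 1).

-1

Euler's criterion: (534/251) ≡ 32^125 (mod 251).
32^2 ≡ 20 (mod 251)
32^4 ≡ 149 (mod 251)
32^8 ≡ 113 (mod 251)
32^16 ≡ 219 (mod 251)
32^32 ≡ 20 (mod 251)
32^64 ≡ 149 (mod 251)
32^125 = 32^(64+32+16+8+4+1) ≡ 250 (mod 251).
Result is 250 ≡ −1, so (534/251) = −1.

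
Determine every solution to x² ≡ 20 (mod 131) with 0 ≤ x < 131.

Since 131 ≡ 3 (mod 4), a square root of 20 is 20^((131+1)/4) = 20^33 mod 131.
Repeated squaring: 20^2≡7, 20^4≡49, 20^8≡43, 20^16≡15, 20^32≡94 (mod 131).
20^33 = 20^(32+1) ≡ 46 (mod 131).
Check: 46² = 2116 ≡ 20 (mod 131). The two roots are 46 and 85.

46, 85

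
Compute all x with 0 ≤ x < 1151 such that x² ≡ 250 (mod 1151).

103, 1048

Since 1151 ≡ 3 (mod 4), a square root of 250 is 250^((1151+1)/4) = 250^288 mod 1151.
Repeated squaring: 250^2≡346, 250^4≡12, 250^8≡144, 250^16≡18, 250^32≡324, 250^64≡235, 250^128≡1128, 250^256≡529 (mod 1151).
250^288 = 250^(256+32) ≡ 1048 (mod 1151).
Check: 1048² = 1098304 ≡ 250 (mod 1151). The two roots are 103 and 1048.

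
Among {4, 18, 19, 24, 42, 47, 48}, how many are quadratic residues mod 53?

4

(4/53) = +1 → QR.
(18/53) = -1 → non-residue.
(19/53) = -1 → non-residue.
(24/53) = +1 → QR.
(42/53) = +1 → QR.
(47/53) = +1 → QR.
(48/53) = -1 → non-residue.
Total quadratic residues among the 7: 4.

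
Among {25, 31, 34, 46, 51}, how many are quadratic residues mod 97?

2

(25/97) = +1 → QR.
(31/97) = +1 → QR.
(34/97) = -1 → non-residue.
(46/97) = -1 → non-residue.
(51/97) = -1 → non-residue.
Total quadratic residues among the 5: 2.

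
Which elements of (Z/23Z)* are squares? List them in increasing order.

1,2,3,4,6,8,9,12,13,16,18

Square k = 1,…,11 (k and 23−k give the same square):
1²=1, 2²=4, 3²=9, 4²=16, 5²≡2, 6²≡13, 7²≡3, 8²≡18, 9²≡12, 10²≡8, 11²≡6 (mod 23).
So the quadratic residues mod 23 are {1, 2, 3, 4, 6, 8, 9, 12, 13, 16, 18}.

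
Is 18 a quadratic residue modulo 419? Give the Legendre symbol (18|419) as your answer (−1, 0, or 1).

Euler's criterion: (18/419) ≡ 18^209 (mod 419).
18^2 ≡ 324 (mod 419)
18^4 ≡ 226 (mod 419)
18^8 ≡ 377 (mod 419)
18^16 ≡ 88 (mod 419)
18^32 ≡ 202 (mod 419)
18^64 ≡ 161 (mod 419)
18^128 ≡ 362 (mod 419)
18^209 = 18^(128+64+16+1) ≡ 418 (mod 419).
Result is 418 ≡ −1, so (18/419) = −1.

-1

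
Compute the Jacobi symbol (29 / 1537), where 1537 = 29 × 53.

0

Reciprocity: 29 ≡ 1 and 1537 ≡ 1 (mod 4), so (29/1537) = +(1537/29).
Reduce top mod 29: now compute (0/29).
Top reduces to 0: gcd > 1, so the symbol is 0.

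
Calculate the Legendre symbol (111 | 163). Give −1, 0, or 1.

Reciprocity: 111 ≡ 3 and 163 ≡ 3 (mod 4), so (111/163) = −(163/111).
Reduce top mod 111: now compute (52/111).
Pull out 2^2: since 111 ≡ 7 (mod 8), (2/111) = +1, so (2/111)^2 = +1.
Reciprocity: 13 ≡ 1 and 111 ≡ 3 (mod 4), so (13/111) = +(111/13).
Reduce top mod 13: now compute (7/13).
Reciprocity: 7 ≡ 3 and 13 ≡ 1 (mod 4), so (7/13) = +(13/7).
Reduce top mod 7: now compute (6/7).
Pull out 2: since 7 ≡ 7 (mod 8), (2/7) = +1.
Reciprocity: 3 ≡ 3 and 7 ≡ 3 (mod 4), so (3/7) = −(7/3).
Reduce top mod 3: now compute (1/3).
Reached (1/3) = 1. Collecting the sign flips along the way, the symbol is +1.

1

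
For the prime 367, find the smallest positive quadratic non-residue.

(2/367) = +1, so 2 is a residue.
(3/367) = −1, so 3 is the smallest positive non-residue mod 367.

3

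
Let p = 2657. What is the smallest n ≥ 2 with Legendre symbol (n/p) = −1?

3

(2/2657) = +1, so 2 is a residue.
(3/2657) = −1, so 3 is the smallest positive non-residue mod 2657.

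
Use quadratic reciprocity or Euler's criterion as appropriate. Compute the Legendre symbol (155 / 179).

1

Reciprocity: 155 ≡ 3 and 179 ≡ 3 (mod 4), so (155/179) = −(179/155).
Reduce top mod 155: now compute (24/155).
Pull out 2^3: since 155 ≡ 3 (mod 8), (2/155) = -1, so (2/155)^3 = -1.
Reciprocity: 3 ≡ 3 and 155 ≡ 3 (mod 4), so (3/155) = −(155/3).
Reduce top mod 3: now compute (2/3).
Pull out 2: since 3 ≡ 3 (mod 8), (2/3) = -1.
Reached (1/3) = 1. Collecting the sign flips along the way, the symbol is +1.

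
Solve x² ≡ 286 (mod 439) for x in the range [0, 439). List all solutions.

116, 323

Since 439 ≡ 3 (mod 4), a square root of 286 is 286^((439+1)/4) = 286^110 mod 439.
Repeated squaring: 286^2≡142, 286^4≡409, 286^8≡22, 286^16≡45, 286^32≡269, 286^64≡365 (mod 439).
286^110 = 286^(64+32+8+4+2) ≡ 116 (mod 439).
Check: 116² = 13456 ≡ 286 (mod 439). The two roots are 116 and 323.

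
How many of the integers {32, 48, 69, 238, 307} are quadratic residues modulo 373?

(32/373) = -1 → non-residue.
(48/373) = +1 → QR.
(69/373) = -1 → non-residue.
(238/373) = -1 → non-residue.
(307/373) = +1 → QR.
Total quadratic residues among the 5: 2.

2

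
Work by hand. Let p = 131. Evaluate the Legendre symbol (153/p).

-1

First reduce: 153 ≡ 22 (mod 131).
Pull out 2: since 131 ≡ 3 (mod 8), (2/131) = -1.
Reciprocity: 11 ≡ 3 and 131 ≡ 3 (mod 4), so (11/131) = −(131/11).
Reduce top mod 11: now compute (10/11).
Pull out 2: since 11 ≡ 3 (mod 8), (2/11) = -1.
Reciprocity: 5 ≡ 1 and 11 ≡ 3 (mod 4), so (5/11) = +(11/5).
Reduce top mod 5: now compute (1/5).
Reached (1/5) = 1. Collecting the sign flips along the way, the symbol is -1.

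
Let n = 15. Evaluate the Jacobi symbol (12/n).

Pull out 2^2: since 15 ≡ 7 (mod 8), (2/15) = +1, so (2/15)^2 = +1.
Reciprocity: 3 ≡ 3 and 15 ≡ 3 (mod 4), so (3/15) = −(15/3).
Reduce top mod 3: now compute (0/3).
Top reduces to 0: gcd > 1, so the symbol is 0.

0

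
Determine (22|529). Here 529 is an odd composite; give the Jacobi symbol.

1

Pull out 2: since 529 ≡ 1 (mod 8), (2/529) = +1.
Reciprocity: 11 ≡ 3 and 529 ≡ 1 (mod 4), so (11/529) = +(529/11).
Reduce top mod 11: now compute (1/11).
Reached (1/11) = 1. Collecting the sign flips along the way, the symbol is +1.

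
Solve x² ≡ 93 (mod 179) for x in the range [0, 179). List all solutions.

Since 179 ≡ 3 (mod 4), a square root of 93 is 93^((179+1)/4) = 93^45 mod 179.
Repeated squaring: 93^2≡57, 93^4≡27, 93^8≡13, 93^16≡169, 93^32≡100 (mod 179).
93^45 = 93^(32+8+4+1) ≡ 56 (mod 179).
Check: 56² = 3136 ≡ 93 (mod 179). The two roots are 56 and 123.

56, 123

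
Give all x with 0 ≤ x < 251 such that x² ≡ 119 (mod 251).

Since 251 ≡ 3 (mod 4), a square root of 119 is 119^((251+1)/4) = 119^63 mod 251.
Repeated squaring: 119^2≡105, 119^4≡232, 119^8≡110, 119^16≡52, 119^32≡194 (mod 251).
119^63 = 119^(32+16+8+4+2+1) ≡ 118 (mod 251).
Check: 118² = 13924 ≡ 119 (mod 251). The two roots are 118 and 133.

118, 133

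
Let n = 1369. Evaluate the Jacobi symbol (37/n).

Reciprocity: 37 ≡ 1 and 1369 ≡ 1 (mod 4), so (37/1369) = +(1369/37).
Reduce top mod 37: now compute (0/37).
Top reduces to 0: gcd > 1, so the symbol is 0.

0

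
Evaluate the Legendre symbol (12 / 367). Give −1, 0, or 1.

-1

Pull out 2^2: since 367 ≡ 7 (mod 8), (2/367) = +1, so (2/367)^2 = +1.
Reciprocity: 3 ≡ 3 and 367 ≡ 3 (mod 4), so (3/367) = −(367/3).
Reduce top mod 3: now compute (1/3).
Reached (1/3) = 1. Collecting the sign flips along the way, the symbol is -1.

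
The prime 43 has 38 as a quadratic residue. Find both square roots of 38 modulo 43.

Since 43 ≡ 3 (mod 4), a square root of 38 is 38^((43+1)/4) = 38^11 mod 43.
Repeated squaring: 38^2≡25, 38^4≡23, 38^8≡13 (mod 43).
38^11 = 38^(8+2+1) ≡ 9 (mod 43).
Check: 9² = 81 ≡ 38 (mod 43). The two roots are 9 and 34.

9, 34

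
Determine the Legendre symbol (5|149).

Euler's criterion: (5/149) ≡ 5^74 (mod 149).
5^2 ≡ 25 (mod 149)
5^4 ≡ 29 (mod 149)
5^8 ≡ 96 (mod 149)
5^16 ≡ 127 (mod 149)
5^32 ≡ 37 (mod 149)
5^64 ≡ 28 (mod 149)
5^74 = 5^(64+8+2) ≡ 1 (mod 149).
Result is 1, so (5/149) = 1.

1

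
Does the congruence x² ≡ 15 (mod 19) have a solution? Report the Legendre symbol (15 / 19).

-1

Euler's criterion: (15/19) ≡ 15^9 (mod 19).
15^2 ≡ 16 (mod 19)
15^4 ≡ 9 (mod 19)
15^8 ≡ 5 (mod 19)
15^9 = 15^(8+1) ≡ 18 (mod 19).
Result is 18 ≡ −1, so (15/19) = −1.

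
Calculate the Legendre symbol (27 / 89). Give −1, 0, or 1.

-1

Euler's criterion: (27/89) ≡ 27^44 (mod 89).
27^2 ≡ 17 (mod 89)
27^4 ≡ 22 (mod 89)
27^8 ≡ 39 (mod 89)
27^16 ≡ 8 (mod 89)
27^32 ≡ 64 (mod 89)
27^44 = 27^(32+8+4) ≡ 88 (mod 89).
Result is 88 ≡ −1, so (27/89) = −1.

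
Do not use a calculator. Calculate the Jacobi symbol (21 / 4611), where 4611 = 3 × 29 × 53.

0

Reciprocity: 21 ≡ 1 and 4611 ≡ 3 (mod 4), so (21/4611) = +(4611/21).
Reduce top mod 21: now compute (12/21).
Pull out 2^2: since 21 ≡ 5 (mod 8), (2/21) = -1, so (2/21)^2 = +1.
Reciprocity: 3 ≡ 3 and 21 ≡ 1 (mod 4), so (3/21) = +(21/3).
Reduce top mod 3: now compute (0/3).
Top reduces to 0: gcd > 1, so the symbol is 0.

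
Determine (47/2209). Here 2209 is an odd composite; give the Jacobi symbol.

0

Reciprocity: 47 ≡ 3 and 2209 ≡ 1 (mod 4), so (47/2209) = +(2209/47).
Reduce top mod 47: now compute (0/47).
Top reduces to 0: gcd > 1, so the symbol is 0.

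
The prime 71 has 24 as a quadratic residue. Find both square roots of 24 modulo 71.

33, 38

Since 71 ≡ 3 (mod 4), a square root of 24 is 24^((71+1)/4) = 24^18 mod 71.
Repeated squaring: 24^2≡8, 24^4≡64, 24^8≡49, 24^16≡58 (mod 71).
24^18 = 24^(16+2) ≡ 38 (mod 71).
Check: 38² = 1444 ≡ 24 (mod 71). The two roots are 33 and 38.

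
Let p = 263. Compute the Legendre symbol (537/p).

1

First reduce: 537 ≡ 11 (mod 263).
Reciprocity: 11 ≡ 3 and 263 ≡ 3 (mod 4), so (11/263) = −(263/11).
Reduce top mod 11: now compute (10/11).
Pull out 2: since 11 ≡ 3 (mod 8), (2/11) = -1.
Reciprocity: 5 ≡ 1 and 11 ≡ 3 (mod 4), so (5/11) = +(11/5).
Reduce top mod 5: now compute (1/5).
Reached (1/5) = 1. Collecting the sign flips along the way, the symbol is +1.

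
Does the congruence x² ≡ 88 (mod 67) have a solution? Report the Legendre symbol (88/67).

First reduce: 88 ≡ 21 (mod 67).
Reciprocity: 21 ≡ 1 and 67 ≡ 3 (mod 4), so (21/67) = +(67/21).
Reduce top mod 21: now compute (4/21).
Pull out 2^2: since 21 ≡ 5 (mod 8), (2/21) = -1, so (2/21)^2 = +1.
Reached (1/21) = 1. Collecting the sign flips along the way, the symbol is +1.

1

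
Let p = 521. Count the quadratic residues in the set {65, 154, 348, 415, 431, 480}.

(65/521) = +1 → QR.
(154/521) = -1 → non-residue.
(348/521) = -1 → non-residue.
(415/521) = +1 → QR.
(431/521) = +1 → QR.
(480/521) = -1 → non-residue.
Total quadratic residues among the 6: 3.

3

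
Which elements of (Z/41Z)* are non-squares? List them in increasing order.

Square k = 1,…,20 (k and 41−k give the same square):
1²=1, 2²=4, 3²=9, 4²=16, 5²=25, 6²=36, 7²≡8, 8²≡23, 9²≡40, 10²≡18, 11²≡39, 12²≡21, 13²≡5, 14²≡32, 15²≡20, 16²≡10, 17²≡2, 18²≡37, 19²≡33, 20²≡31 (mod 41).
The residues are {1, 2, 4, 5, 8, 9, 10, 16, 18, 20, 21, 23, 25, 31, 32, 33, 36, 37, 39, 40}; the non-residues are the remaining 20 nonzero classes.

3,6,7,11,12,13,14,15,17,19,22,24,26,27,28,29,30,34,35,38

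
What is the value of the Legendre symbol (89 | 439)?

-1

Reciprocity: 89 ≡ 1 and 439 ≡ 3 (mod 4), so (89/439) = +(439/89).
Reduce top mod 89: now compute (83/89).
Reciprocity: 83 ≡ 3 and 89 ≡ 1 (mod 4), so (83/89) = +(89/83).
Reduce top mod 83: now compute (6/83).
Pull out 2: since 83 ≡ 3 (mod 8), (2/83) = -1.
Reciprocity: 3 ≡ 3 and 83 ≡ 3 (mod 4), so (3/83) = −(83/3).
Reduce top mod 3: now compute (2/3).
Pull out 2: since 3 ≡ 3 (mod 8), (2/3) = -1.
Reached (1/3) = 1. Collecting the sign flips along the way, the symbol is -1.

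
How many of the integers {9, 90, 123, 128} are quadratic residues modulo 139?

1

(9/139) = +1 → QR.
(90/139) = -1 → non-residue.
(123/139) = -1 → non-residue.
(128/139) = -1 → non-residue.
Total quadratic residues among the 4: 1.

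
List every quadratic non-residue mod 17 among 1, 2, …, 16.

Square k = 1,…,8 (k and 17−k give the same square):
1²=1, 2²=4, 3²=9, 4²=16, 5²≡8, 6²≡2, 7²≡15, 8²≡13 (mod 17).
The residues are {1, 2, 4, 8, 9, 13, 15, 16}; the non-residues are the remaining 8 nonzero classes.

3,5,6,7,10,11,12,14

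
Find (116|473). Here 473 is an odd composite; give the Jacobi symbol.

Pull out 2^2: since 473 ≡ 1 (mod 8), (2/473) = +1, so (2/473)^2 = +1.
Reciprocity: 29 ≡ 1 and 473 ≡ 1 (mod 4), so (29/473) = +(473/29).
Reduce top mod 29: now compute (9/29).
Reciprocity: 9 ≡ 1 and 29 ≡ 1 (mod 4), so (9/29) = +(29/9).
Reduce top mod 9: now compute (2/9).
Pull out 2: since 9 ≡ 1 (mod 8), (2/9) = +1.
Reached (1/9) = 1. Collecting the sign flips along the way, the symbol is +1.

1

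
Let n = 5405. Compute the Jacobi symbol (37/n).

1

Reciprocity: 37 ≡ 1 and 5405 ≡ 1 (mod 4), so (37/5405) = +(5405/37).
Reduce top mod 37: now compute (3/37).
Reciprocity: 3 ≡ 3 and 37 ≡ 1 (mod 4), so (3/37) = +(37/3).
Reduce top mod 3: now compute (1/3).
Reached (1/3) = 1. Collecting the sign flips along the way, the symbol is +1.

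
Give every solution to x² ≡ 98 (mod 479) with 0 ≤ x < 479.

128, 351

Since 479 ≡ 3 (mod 4), a square root of 98 is 98^((479+1)/4) = 98^120 mod 479.
Repeated squaring: 98^2≡24, 98^4≡97, 98^8≡308, 98^16≡22, 98^32≡5, 98^64≡25 (mod 479).
98^120 = 98^(64+32+16+8) ≡ 128 (mod 479).
Check: 128² = 16384 ≡ 98 (mod 479). The two roots are 128 and 351.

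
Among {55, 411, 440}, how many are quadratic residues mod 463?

3

(55/463) = +1 → QR.
(411/463) = +1 → QR.
(440/463) = +1 → QR.
Total quadratic residues among the 3: 3.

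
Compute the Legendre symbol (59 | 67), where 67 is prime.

1

Reciprocity: 59 ≡ 3 and 67 ≡ 3 (mod 4), so (59/67) = −(67/59).
Reduce top mod 59: now compute (8/59).
Pull out 2^3: since 59 ≡ 3 (mod 8), (2/59) = -1, so (2/59)^3 = -1.
Reached (1/59) = 1. Collecting the sign flips along the way, the symbol is +1.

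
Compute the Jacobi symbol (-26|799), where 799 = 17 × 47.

First reduce: -26 ≡ 773 (mod 799).
Reciprocity: 773 ≡ 1 and 799 ≡ 3 (mod 4), so (773/799) = +(799/773).
Reduce top mod 773: now compute (26/773).
Pull out 2: since 773 ≡ 5 (mod 8), (2/773) = -1.
Reciprocity: 13 ≡ 1 and 773 ≡ 1 (mod 4), so (13/773) = +(773/13).
Reduce top mod 13: now compute (6/13).
Pull out 2: since 13 ≡ 5 (mod 8), (2/13) = -1.
Reciprocity: 3 ≡ 3 and 13 ≡ 1 (mod 4), so (3/13) = +(13/3).
Reduce top mod 3: now compute (1/3).
Reached (1/3) = 1. Collecting the sign flips along the way, the symbol is +1.

1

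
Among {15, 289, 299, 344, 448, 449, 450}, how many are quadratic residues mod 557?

4

(15/557) = +1 → QR.
(289/557) = +1 → QR.
(299/557) = +1 → QR.
(344/557) = -1 → non-residue.
(448/557) = +1 → QR.
(449/557) = -1 → non-residue.
(450/557) = -1 → non-residue.
Total quadratic residues among the 7: 4.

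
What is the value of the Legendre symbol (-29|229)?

-1

First reduce: -29 ≡ 200 (mod 229).
Pull out 2^3: since 229 ≡ 5 (mod 8), (2/229) = -1, so (2/229)^3 = -1.
Reciprocity: 25 ≡ 1 and 229 ≡ 1 (mod 4), so (25/229) = +(229/25).
Reduce top mod 25: now compute (4/25).
Pull out 2^2: since 25 ≡ 1 (mod 8), (2/25) = +1, so (2/25)^2 = +1.
Reached (1/25) = 1. Collecting the sign flips along the way, the symbol is -1.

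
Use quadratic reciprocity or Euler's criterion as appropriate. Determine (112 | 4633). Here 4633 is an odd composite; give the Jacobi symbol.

Pull out 2^4: since 4633 ≡ 1 (mod 8), (2/4633) = +1, so (2/4633)^4 = +1.
Reciprocity: 7 ≡ 3 and 4633 ≡ 1 (mod 4), so (7/4633) = +(4633/7).
Reduce top mod 7: now compute (6/7).
Pull out 2: since 7 ≡ 7 (mod 8), (2/7) = +1.
Reciprocity: 3 ≡ 3 and 7 ≡ 3 (mod 4), so (3/7) = −(7/3).
Reduce top mod 3: now compute (1/3).
Reached (1/3) = 1. Collecting the sign flips along the way, the symbol is -1.

-1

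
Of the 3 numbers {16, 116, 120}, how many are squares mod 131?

(16/131) = +1 → QR.
(116/131) = -1 → non-residue.
(120/131) = -1 → non-residue.
Total quadratic residues among the 3: 1.

1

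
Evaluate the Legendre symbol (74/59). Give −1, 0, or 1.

1

First reduce: 74 ≡ 15 (mod 59).
Reciprocity: 15 ≡ 3 and 59 ≡ 3 (mod 4), so (15/59) = −(59/15).
Reduce top mod 15: now compute (14/15).
Pull out 2: since 15 ≡ 7 (mod 8), (2/15) = +1.
Reciprocity: 7 ≡ 3 and 15 ≡ 3 (mod 4), so (7/15) = −(15/7).
Reduce top mod 7: now compute (1/7).
Reached (1/7) = 1. Collecting the sign flips along the way, the symbol is +1.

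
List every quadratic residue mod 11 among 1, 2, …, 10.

1,3,4,5,9

Square k = 1,…,5 (k and 11−k give the same square):
1²=1, 2²=4, 3²=9, 4²≡5, 5²≡3 (mod 11).
So the quadratic residues mod 11 are {1, 3, 4, 5, 9}.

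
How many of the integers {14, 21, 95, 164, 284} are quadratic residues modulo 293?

4

(14/293) = +1 → QR.
(21/293) = +1 → QR.
(95/293) = +1 → QR.
(164/293) = -1 → non-residue.
(284/293) = +1 → QR.
Total quadratic residues among the 5: 4.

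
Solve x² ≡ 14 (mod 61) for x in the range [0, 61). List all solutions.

61 ≡ 1 (mod 4), so we find a root by search.
Trying successive values, 21² = 441 ≡ 14 (mod 61). The other root is 61 − 21 = 40.

21, 40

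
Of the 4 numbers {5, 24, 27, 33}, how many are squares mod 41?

2

(5/41) = +1 → QR.
(24/41) = -1 → non-residue.
(27/41) = -1 → non-residue.
(33/41) = +1 → QR.
Total quadratic residues among the 4: 2.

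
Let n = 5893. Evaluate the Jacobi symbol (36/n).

1

Pull out 2^2: since 5893 ≡ 5 (mod 8), (2/5893) = -1, so (2/5893)^2 = +1.
Reciprocity: 9 ≡ 1 and 5893 ≡ 1 (mod 4), so (9/5893) = +(5893/9).
Reduce top mod 9: now compute (7/9).
Reciprocity: 7 ≡ 3 and 9 ≡ 1 (mod 4), so (7/9) = +(9/7).
Reduce top mod 7: now compute (2/7).
Pull out 2: since 7 ≡ 7 (mod 8), (2/7) = +1.
Reached (1/7) = 1. Collecting the sign flips along the way, the symbol is +1.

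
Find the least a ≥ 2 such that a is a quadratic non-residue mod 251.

2

(2/251) = −1, so 2 is the smallest positive non-residue mod 251.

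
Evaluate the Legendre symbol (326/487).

-1

Pull out 2: since 487 ≡ 7 (mod 8), (2/487) = +1.
Reciprocity: 163 ≡ 3 and 487 ≡ 3 (mod 4), so (163/487) = −(487/163).
Reduce top mod 163: now compute (161/163).
Reciprocity: 161 ≡ 1 and 163 ≡ 3 (mod 4), so (161/163) = +(163/161).
Reduce top mod 161: now compute (2/161).
Pull out 2: since 161 ≡ 1 (mod 8), (2/161) = +1.
Reached (1/161) = 1. Collecting the sign flips along the way, the symbol is -1.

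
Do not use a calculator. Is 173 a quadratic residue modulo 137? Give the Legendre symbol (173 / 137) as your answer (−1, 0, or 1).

Euler's criterion: (173/137) ≡ 36^68 (mod 137).
36^2 ≡ 63 (mod 137)
36^4 ≡ 133 (mod 137)
36^8 ≡ 16 (mod 137)
36^16 ≡ 119 (mod 137)
36^32 ≡ 50 (mod 137)
36^64 ≡ 34 (mod 137)
36^68 = 36^(64+4) ≡ 1 (mod 137).
Result is 1, so (173/137) = 1.

1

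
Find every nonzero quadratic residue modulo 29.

Square k = 1,…,14 (k and 29−k give the same square):
1²=1, 2²=4, 3²=9, 4²=16, 5²=25, 6²≡7, 7²≡20, 8²≡6, 9²≡23, 10²≡13, 11²≡5, 12²≡28, 13²≡24, 14²≡22 (mod 29).
So the quadratic residues mod 29 are {1, 4, 5, 6, 7, 9, 13, 16, 20, 22, 23, 24, 25, 28}.

1,4,5,6,7,9,13,16,20,22,23,24,25,28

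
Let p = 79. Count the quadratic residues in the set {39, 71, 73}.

1

(39/79) = -1 → non-residue.
(71/79) = -1 → non-residue.
(73/79) = +1 → QR.
Total quadratic residues among the 3: 1.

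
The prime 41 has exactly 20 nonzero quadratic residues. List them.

Square k = 1,…,20 (k and 41−k give the same square):
1²=1, 2²=4, 3²=9, 4²=16, 5²=25, 6²=36, 7²≡8, 8²≡23, 9²≡40, 10²≡18, 11²≡39, 12²≡21, 13²≡5, 14²≡32, 15²≡20, 16²≡10, 17²≡2, 18²≡37, 19²≡33, 20²≡31 (mod 41).
So the quadratic residues mod 41 are {1, 2, 4, 5, 8, 9, 10, 16, 18, 20, 21, 23, 25, 31, 32, 33, 36, 37, 39, 40}.

1 2 4 5 8 9 10 16 18 20 21 23 25 31 32 33 36 37 39 40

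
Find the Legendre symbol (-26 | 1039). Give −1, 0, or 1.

-1

First reduce: -26 ≡ 1013 (mod 1039).
Reciprocity: 1013 ≡ 1 and 1039 ≡ 3 (mod 4), so (1013/1039) = +(1039/1013).
Reduce top mod 1013: now compute (26/1013).
Pull out 2: since 1013 ≡ 5 (mod 8), (2/1013) = -1.
Reciprocity: 13 ≡ 1 and 1013 ≡ 1 (mod 4), so (13/1013) = +(1013/13).
Reduce top mod 13: now compute (12/13).
Pull out 2^2: since 13 ≡ 5 (mod 8), (2/13) = -1, so (2/13)^2 = +1.
Reciprocity: 3 ≡ 3 and 13 ≡ 1 (mod 4), so (3/13) = +(13/3).
Reduce top mod 3: now compute (1/3).
Reached (1/3) = 1. Collecting the sign flips along the way, the symbol is -1.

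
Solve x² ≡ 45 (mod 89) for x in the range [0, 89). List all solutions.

89 ≡ 1 (mod 4), so we find a root by search.
Trying successive values, 32² = 1024 ≡ 45 (mod 89). The other root is 89 − 32 = 57.

32, 57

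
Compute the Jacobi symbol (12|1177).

1

Pull out 2^2: since 1177 ≡ 1 (mod 8), (2/1177) = +1, so (2/1177)^2 = +1.
Reciprocity: 3 ≡ 3 and 1177 ≡ 1 (mod 4), so (3/1177) = +(1177/3).
Reduce top mod 3: now compute (1/3).
Reached (1/3) = 1. Collecting the sign flips along the way, the symbol is +1.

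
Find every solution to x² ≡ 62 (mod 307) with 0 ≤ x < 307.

26, 281

Since 307 ≡ 3 (mod 4), a square root of 62 is 62^((307+1)/4) = 62^77 mod 307.
Repeated squaring: 62^2≡160, 62^4≡119, 62^8≡39, 62^16≡293, 62^32≡196, 62^64≡41 (mod 307).
62^77 = 62^(64+8+4+1) ≡ 26 (mod 307).
Check: 26² = 676 ≡ 62 (mod 307). The two roots are 26 and 281.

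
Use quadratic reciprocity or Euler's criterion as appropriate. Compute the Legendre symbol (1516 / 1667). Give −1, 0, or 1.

Pull out 2^2: since 1667 ≡ 3 (mod 8), (2/1667) = -1, so (2/1667)^2 = +1.
Reciprocity: 379 ≡ 3 and 1667 ≡ 3 (mod 4), so (379/1667) = −(1667/379).
Reduce top mod 379: now compute (151/379).
Reciprocity: 151 ≡ 3 and 379 ≡ 3 (mod 4), so (151/379) = −(379/151).
Reduce top mod 151: now compute (77/151).
Reciprocity: 77 ≡ 1 and 151 ≡ 3 (mod 4), so (77/151) = +(151/77).
Reduce top mod 77: now compute (74/77).
Pull out 2: since 77 ≡ 5 (mod 8), (2/77) = -1.
Reciprocity: 37 ≡ 1 and 77 ≡ 1 (mod 4), so (37/77) = +(77/37).
Reduce top mod 37: now compute (3/37).
Reciprocity: 3 ≡ 3 and 37 ≡ 1 (mod 4), so (3/37) = +(37/3).
Reduce top mod 3: now compute (1/3).
Reached (1/3) = 1. Collecting the sign flips along the way, the symbol is -1.

-1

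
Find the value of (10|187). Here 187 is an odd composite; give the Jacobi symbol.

Pull out 2: since 187 ≡ 3 (mod 8), (2/187) = -1.
Reciprocity: 5 ≡ 1 and 187 ≡ 3 (mod 4), so (5/187) = +(187/5).
Reduce top mod 5: now compute (2/5).
Pull out 2: since 5 ≡ 5 (mod 8), (2/5) = -1.
Reached (1/5) = 1. Collecting the sign flips along the way, the symbol is +1.

1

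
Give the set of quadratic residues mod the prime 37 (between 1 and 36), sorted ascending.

1,3,4,7,9,10,11,12,16,21,25,26,27,28,30,33,34,36

Square k = 1,…,18 (k and 37−k give the same square):
1²=1, 2²=4, 3²=9, 4²=16, 5²=25, 6²=36, 7²≡12, 8²≡27, 9²≡7, 10²≡26, 11²≡10, 12²≡33, 13²≡21, 14²≡11, 15²≡3, 16²≡34, 17²≡30, 18²≡28 (mod 37).
So the quadratic residues mod 37 are {1, 3, 4, 7, 9, 10, 11, 12, 16, 21, 25, 26, 27, 28, 30, 33, 34, 36}.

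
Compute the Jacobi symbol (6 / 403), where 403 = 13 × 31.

Pull out 2: since 403 ≡ 3 (mod 8), (2/403) = -1.
Reciprocity: 3 ≡ 3 and 403 ≡ 3 (mod 4), so (3/403) = −(403/3).
Reduce top mod 3: now compute (1/3).
Reached (1/3) = 1. Collecting the sign flips along the way, the symbol is +1.

1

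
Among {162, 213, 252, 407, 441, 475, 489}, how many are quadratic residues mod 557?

(162/557) = -1 → non-residue.
(213/557) = -1 → non-residue.
(252/557) = +1 → QR.
(407/557) = +1 → QR.
(441/557) = +1 → QR.
(475/557) = +1 → QR.
(489/557) = +1 → QR.
Total quadratic residues among the 7: 5.

5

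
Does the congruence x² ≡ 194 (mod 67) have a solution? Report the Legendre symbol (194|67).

1

First reduce: 194 ≡ 60 (mod 67).
Pull out 2^2: since 67 ≡ 3 (mod 8), (2/67) = -1, so (2/67)^2 = +1.
Reciprocity: 15 ≡ 3 and 67 ≡ 3 (mod 4), so (15/67) = −(67/15).
Reduce top mod 15: now compute (7/15).
Reciprocity: 7 ≡ 3 and 15 ≡ 3 (mod 4), so (7/15) = −(15/7).
Reduce top mod 7: now compute (1/7).
Reached (1/7) = 1. Collecting the sign flips along the way, the symbol is +1.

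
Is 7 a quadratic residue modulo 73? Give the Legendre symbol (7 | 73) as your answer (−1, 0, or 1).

Euler's criterion: (7/73) ≡ 7^36 (mod 73).
7^2 ≡ 49 (mod 73)
7^4 ≡ 65 (mod 73)
7^8 ≡ 64 (mod 73)
7^16 ≡ 8 (mod 73)
7^32 ≡ 64 (mod 73)
7^36 = 7^(32+4) ≡ 72 (mod 73).
Result is 72 ≡ −1, so (7/73) = −1.

-1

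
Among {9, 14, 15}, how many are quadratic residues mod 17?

(9/17) = +1 → QR.
(14/17) = -1 → non-residue.
(15/17) = +1 → QR.
Total quadratic residues among the 3: 2.

2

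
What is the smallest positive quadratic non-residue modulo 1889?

3

(2/1889) = +1, so 2 is a residue.
(3/1889) = −1, so 3 is the smallest positive non-residue mod 1889.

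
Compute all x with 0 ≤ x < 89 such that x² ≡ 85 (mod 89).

21, 68

89 ≡ 1 (mod 4), so we find a root by search.
Trying successive values, 21² = 441 ≡ 85 (mod 89). The other root is 89 − 21 = 68.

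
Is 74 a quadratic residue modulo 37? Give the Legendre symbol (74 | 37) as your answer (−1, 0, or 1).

0

First reduce: 74 ≡ 0 (mod 37).
Top reduces to 0: gcd > 1, so the symbol is 0.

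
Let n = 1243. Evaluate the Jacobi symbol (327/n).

1

Reciprocity: 327 ≡ 3 and 1243 ≡ 3 (mod 4), so (327/1243) = −(1243/327).
Reduce top mod 327: now compute (262/327).
Pull out 2: since 327 ≡ 7 (mod 8), (2/327) = +1.
Reciprocity: 131 ≡ 3 and 327 ≡ 3 (mod 4), so (131/327) = −(327/131).
Reduce top mod 131: now compute (65/131).
Reciprocity: 65 ≡ 1 and 131 ≡ 3 (mod 4), so (65/131) = +(131/65).
Reduce top mod 65: now compute (1/65).
Reached (1/65) = 1. Collecting the sign flips along the way, the symbol is +1.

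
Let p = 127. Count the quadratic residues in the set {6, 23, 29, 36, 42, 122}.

(6/127) = -1 → non-residue.
(23/127) = -1 → non-residue.
(29/127) = -1 → non-residue.
(36/127) = +1 → QR.
(42/127) = +1 → QR.
(122/127) = +1 → QR.
Total quadratic residues among the 6: 3.

3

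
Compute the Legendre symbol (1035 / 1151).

-1

Reciprocity: 1035 ≡ 3 and 1151 ≡ 3 (mod 4), so (1035/1151) = −(1151/1035).
Reduce top mod 1035: now compute (116/1035).
Pull out 2^2: since 1035 ≡ 3 (mod 8), (2/1035) = -1, so (2/1035)^2 = +1.
Reciprocity: 29 ≡ 1 and 1035 ≡ 3 (mod 4), so (29/1035) = +(1035/29).
Reduce top mod 29: now compute (20/29).
Pull out 2^2: since 29 ≡ 5 (mod 8), (2/29) = -1, so (2/29)^2 = +1.
Reciprocity: 5 ≡ 1 and 29 ≡ 1 (mod 4), so (5/29) = +(29/5).
Reduce top mod 5: now compute (4/5).
Pull out 2^2: since 5 ≡ 5 (mod 8), (2/5) = -1, so (2/5)^2 = +1.
Reached (1/5) = 1. Collecting the sign flips along the way, the symbol is -1.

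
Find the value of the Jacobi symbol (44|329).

Pull out 2^2: since 329 ≡ 1 (mod 8), (2/329) = +1, so (2/329)^2 = +1.
Reciprocity: 11 ≡ 3 and 329 ≡ 1 (mod 4), so (11/329) = +(329/11).
Reduce top mod 11: now compute (10/11).
Pull out 2: since 11 ≡ 3 (mod 8), (2/11) = -1.
Reciprocity: 5 ≡ 1 and 11 ≡ 3 (mod 4), so (5/11) = +(11/5).
Reduce top mod 5: now compute (1/5).
Reached (1/5) = 1. Collecting the sign flips along the way, the symbol is -1.

-1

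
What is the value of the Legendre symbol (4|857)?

Pull out 2^2: since 857 ≡ 1 (mod 8), (2/857) = +1, so (2/857)^2 = +1.
Reached (1/857) = 1. Collecting the sign flips along the way, the symbol is +1.

1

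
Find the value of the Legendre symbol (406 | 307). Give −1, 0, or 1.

Euler's criterion: (406/307) ≡ 99^153 (mod 307).
99^2 ≡ 284 (mod 307)
99^4 ≡ 222 (mod 307)
99^8 ≡ 164 (mod 307)
99^16 ≡ 187 (mod 307)
99^32 ≡ 278 (mod 307)
99^64 ≡ 227 (mod 307)
99^128 ≡ 260 (mod 307)
99^153 = 99^(128+16+8+1) ≡ 1 (mod 307).
Result is 1, so (406/307) = 1.

1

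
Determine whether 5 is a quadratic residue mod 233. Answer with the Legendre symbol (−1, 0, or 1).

-1

Reciprocity: 5 ≡ 1 and 233 ≡ 1 (mod 4), so (5/233) = +(233/5).
Reduce top mod 5: now compute (3/5).
Reciprocity: 3 ≡ 3 and 5 ≡ 1 (mod 4), so (3/5) = +(5/3).
Reduce top mod 3: now compute (2/3).
Pull out 2: since 3 ≡ 3 (mod 8), (2/3) = -1.
Reached (1/3) = 1. Collecting the sign flips along the way, the symbol is -1.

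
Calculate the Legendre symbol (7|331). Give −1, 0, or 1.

-1

Reciprocity: 7 ≡ 3 and 331 ≡ 3 (mod 4), so (7/331) = −(331/7).
Reduce top mod 7: now compute (2/7).
Pull out 2: since 7 ≡ 7 (mod 8), (2/7) = +1.
Reached (1/7) = 1. Collecting the sign flips along the way, the symbol is -1.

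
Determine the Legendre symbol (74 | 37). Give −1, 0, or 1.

First reduce: 74 ≡ 0 (mod 37).
Top reduces to 0: gcd > 1, so the symbol is 0.

0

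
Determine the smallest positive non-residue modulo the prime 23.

5

(2/23) = +1, so 2 is a residue.
(3/23) = +1, so 3 is a residue.
(4/23) = +1, so 4 is a residue.
(5/23) = −1, so 5 is the smallest positive non-residue mod 23.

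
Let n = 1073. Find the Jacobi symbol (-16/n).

1

First reduce: -16 ≡ 1057 (mod 1073).
Reciprocity: 1057 ≡ 1 and 1073 ≡ 1 (mod 4), so (1057/1073) = +(1073/1057).
Reduce top mod 1057: now compute (16/1057).
Pull out 2^4: since 1057 ≡ 1 (mod 8), (2/1057) = +1, so (2/1057)^4 = +1.
Reached (1/1057) = 1. Collecting the sign flips along the way, the symbol is +1.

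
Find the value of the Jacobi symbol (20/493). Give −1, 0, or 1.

-1

Pull out 2^2: since 493 ≡ 5 (mod 8), (2/493) = -1, so (2/493)^2 = +1.
Reciprocity: 5 ≡ 1 and 493 ≡ 1 (mod 4), so (5/493) = +(493/5).
Reduce top mod 5: now compute (3/5).
Reciprocity: 3 ≡ 3 and 5 ≡ 1 (mod 4), so (3/5) = +(5/3).
Reduce top mod 3: now compute (2/3).
Pull out 2: since 3 ≡ 3 (mod 8), (2/3) = -1.
Reached (1/3) = 1. Collecting the sign flips along the way, the symbol is -1.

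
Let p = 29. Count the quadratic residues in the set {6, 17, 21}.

(6/29) = +1 → QR.
(17/29) = -1 → non-residue.
(21/29) = -1 → non-residue.
Total quadratic residues among the 3: 1.

1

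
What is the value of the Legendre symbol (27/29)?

Reciprocity: 27 ≡ 3 and 29 ≡ 1 (mod 4), so (27/29) = +(29/27).
Reduce top mod 27: now compute (2/27).
Pull out 2: since 27 ≡ 3 (mod 8), (2/27) = -1.
Reached (1/27) = 1. Collecting the sign flips along the way, the symbol is -1.

-1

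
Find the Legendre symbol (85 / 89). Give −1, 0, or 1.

Reciprocity: 85 ≡ 1 and 89 ≡ 1 (mod 4), so (85/89) = +(89/85).
Reduce top mod 85: now compute (4/85).
Pull out 2^2: since 85 ≡ 5 (mod 8), (2/85) = -1, so (2/85)^2 = +1.
Reached (1/85) = 1. Collecting the sign flips along the way, the symbol is +1.

1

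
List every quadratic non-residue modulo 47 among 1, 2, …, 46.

Square k = 1,…,23 (k and 47−k give the same square):
1²=1, 2²=4, 3²=9, 4²=16, 5²=25, 6²=36, 7²≡2, 8²≡17, 9²≡34, 10²≡6, 11²≡27, 12²≡3, 13²≡28, 14²≡8, 15²≡37, 16²≡21, 17²≡7, 18²≡42, 19²≡32, 20²≡24, 21²≡18, 22²≡14, 23²≡12 (mod 47).
The residues are {1, 2, 3, 4, 6, 7, 8, 9, 12, 14, 16, 17, 18, 21, 24, 25, 27, 28, 32, 34, 36, 37, 42}; the non-residues are the remaining 23 nonzero classes.

5 10 11 13 15 19 20 22 23 26 29 30 31 33 35 38 39 40 41 43 44 45 46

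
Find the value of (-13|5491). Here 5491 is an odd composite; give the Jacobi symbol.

1

First reduce: -13 ≡ 5478 (mod 5491).
Pull out 2: since 5491 ≡ 3 (mod 8), (2/5491) = -1.
Reciprocity: 2739 ≡ 3 and 5491 ≡ 3 (mod 4), so (2739/5491) = −(5491/2739).
Reduce top mod 2739: now compute (13/2739).
Reciprocity: 13 ≡ 1 and 2739 ≡ 3 (mod 4), so (13/2739) = +(2739/13).
Reduce top mod 13: now compute (9/13).
Reciprocity: 9 ≡ 1 and 13 ≡ 1 (mod 4), so (9/13) = +(13/9).
Reduce top mod 9: now compute (4/9).
Pull out 2^2: since 9 ≡ 1 (mod 8), (2/9) = +1, so (2/9)^2 = +1.
Reached (1/9) = 1. Collecting the sign flips along the way, the symbol is +1.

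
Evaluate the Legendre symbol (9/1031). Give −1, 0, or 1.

1

Reciprocity: 9 ≡ 1 and 1031 ≡ 3 (mod 4), so (9/1031) = +(1031/9).
Reduce top mod 9: now compute (5/9).
Reciprocity: 5 ≡ 1 and 9 ≡ 1 (mod 4), so (5/9) = +(9/5).
Reduce top mod 5: now compute (4/5).
Pull out 2^2: since 5 ≡ 5 (mod 8), (2/5) = -1, so (2/5)^2 = +1.
Reached (1/5) = 1. Collecting the sign flips along the way, the symbol is +1.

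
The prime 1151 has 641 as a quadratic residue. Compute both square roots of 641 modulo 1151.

472, 679

Since 1151 ≡ 3 (mod 4), a square root of 641 is 641^((1151+1)/4) = 641^288 mod 1151.
Repeated squaring: 641^2≡1125, 641^4≡676, 641^8≡29, 641^16≡841, 641^32≡567, 641^64≡360, 641^128≡688, 641^256≡283 (mod 1151).
641^288 = 641^(256+32) ≡ 472 (mod 1151).
Check: 472² = 222784 ≡ 641 (mod 1151). The two roots are 472 and 679.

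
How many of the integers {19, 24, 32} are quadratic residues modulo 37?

(19/37) = -1 → non-residue.
(24/37) = -1 → non-residue.
(32/37) = -1 → non-residue.
Total quadratic residues among the 3: 0.

0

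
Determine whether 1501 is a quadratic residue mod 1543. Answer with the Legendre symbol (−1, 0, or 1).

1

Reciprocity: 1501 ≡ 1 and 1543 ≡ 3 (mod 4), so (1501/1543) = +(1543/1501).
Reduce top mod 1501: now compute (42/1501).
Pull out 2: since 1501 ≡ 5 (mod 8), (2/1501) = -1.
Reciprocity: 21 ≡ 1 and 1501 ≡ 1 (mod 4), so (21/1501) = +(1501/21).
Reduce top mod 21: now compute (10/21).
Pull out 2: since 21 ≡ 5 (mod 8), (2/21) = -1.
Reciprocity: 5 ≡ 1 and 21 ≡ 1 (mod 4), so (5/21) = +(21/5).
Reduce top mod 5: now compute (1/5).
Reached (1/5) = 1. Collecting the sign flips along the way, the symbol is +1.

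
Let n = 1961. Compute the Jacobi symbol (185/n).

Reciprocity: 185 ≡ 1 and 1961 ≡ 1 (mod 4), so (185/1961) = +(1961/185).
Reduce top mod 185: now compute (111/185).
Reciprocity: 111 ≡ 3 and 185 ≡ 1 (mod 4), so (111/185) = +(185/111).
Reduce top mod 111: now compute (74/111).
Pull out 2: since 111 ≡ 7 (mod 8), (2/111) = +1.
Reciprocity: 37 ≡ 1 and 111 ≡ 3 (mod 4), so (37/111) = +(111/37).
Reduce top mod 37: now compute (0/37).
Top reduces to 0: gcd > 1, so the symbol is 0.

0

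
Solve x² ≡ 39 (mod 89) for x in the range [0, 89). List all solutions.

22, 67

89 ≡ 1 (mod 4), so we find a root by search.
Trying successive values, 22² = 484 ≡ 39 (mod 89). The other root is 89 − 22 = 67.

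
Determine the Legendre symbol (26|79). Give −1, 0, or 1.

Pull out 2: since 79 ≡ 7 (mod 8), (2/79) = +1.
Reciprocity: 13 ≡ 1 and 79 ≡ 3 (mod 4), so (13/79) = +(79/13).
Reduce top mod 13: now compute (1/13).
Reached (1/13) = 1. Collecting the sign flips along the way, the symbol is +1.

1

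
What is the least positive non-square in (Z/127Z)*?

3

(2/127) = +1, so 2 is a residue.
(3/127) = −1, so 3 is the smallest positive non-residue mod 127.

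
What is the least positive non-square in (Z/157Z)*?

(2/157) = −1, so 2 is the smallest positive non-residue mod 157.

2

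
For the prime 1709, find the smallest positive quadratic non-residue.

(2/1709) = −1, so 2 is the smallest positive non-residue mod 1709.

2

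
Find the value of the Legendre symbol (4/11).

Pull out 2^2: since 11 ≡ 3 (mod 8), (2/11) = -1, so (2/11)^2 = +1.
Reached (1/11) = 1. Collecting the sign flips along the way, the symbol is +1.

1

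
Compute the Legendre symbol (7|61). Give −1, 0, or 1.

-1

Reciprocity: 7 ≡ 3 and 61 ≡ 1 (mod 4), so (7/61) = +(61/7).
Reduce top mod 7: now compute (5/7).
Reciprocity: 5 ≡ 1 and 7 ≡ 3 (mod 4), so (5/7) = +(7/5).
Reduce top mod 5: now compute (2/5).
Pull out 2: since 5 ≡ 5 (mod 8), (2/5) = -1.
Reached (1/5) = 1. Collecting the sign flips along the way, the symbol is -1.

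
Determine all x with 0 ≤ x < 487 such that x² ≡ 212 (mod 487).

Since 487 ≡ 3 (mod 4), a square root of 212 is 212^((487+1)/4) = 212^122 mod 487.
Repeated squaring: 212^2≡140, 212^4≡120, 212^8≡277, 212^16≡270, 212^32≡337, 212^64≡98 (mod 487).
212^122 = 212^(64+32+16+8+2) ≡ 253 (mod 487).
Check: 253² = 64009 ≡ 212 (mod 487). The two roots are 234 and 253.

234, 253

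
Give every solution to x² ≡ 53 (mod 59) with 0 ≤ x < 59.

17, 42

Since 59 ≡ 3 (mod 4), a square root of 53 is 53^((59+1)/4) = 53^15 mod 59.
Repeated squaring: 53^2≡36, 53^4≡57, 53^8≡4 (mod 59).
53^15 = 53^(8+4+2+1) ≡ 17 (mod 59).
Check: 17² = 289 ≡ 53 (mod 59). The two roots are 17 and 42.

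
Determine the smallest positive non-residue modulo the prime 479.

(2/479) = +1, so 2 is a residue.
(3/479) = +1, so 3 is a residue.
(4/479) = +1, so 4 is a residue.
(5/479) = +1, so 5 is a residue.
(6/479) = +1, so 6 is a residue.
(7/479) = +1, so 7 is a residue.
(8/479) = +1, so 8 is a residue.
(9/479) = +1, so 9 is a residue.
(10/479) = +1, so 10 is a residue.
(11/479) = +1, so 11 is a residue.
(12/479) = +1, so 12 is a residue.
(13/479) = −1, so 13 is the smallest positive non-residue mod 479.

13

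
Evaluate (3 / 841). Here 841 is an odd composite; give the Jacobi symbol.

Reciprocity: 3 ≡ 3 and 841 ≡ 1 (mod 4), so (3/841) = +(841/3).
Reduce top mod 3: now compute (1/3).
Reached (1/3) = 1. Collecting the sign flips along the way, the symbol is +1.

1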